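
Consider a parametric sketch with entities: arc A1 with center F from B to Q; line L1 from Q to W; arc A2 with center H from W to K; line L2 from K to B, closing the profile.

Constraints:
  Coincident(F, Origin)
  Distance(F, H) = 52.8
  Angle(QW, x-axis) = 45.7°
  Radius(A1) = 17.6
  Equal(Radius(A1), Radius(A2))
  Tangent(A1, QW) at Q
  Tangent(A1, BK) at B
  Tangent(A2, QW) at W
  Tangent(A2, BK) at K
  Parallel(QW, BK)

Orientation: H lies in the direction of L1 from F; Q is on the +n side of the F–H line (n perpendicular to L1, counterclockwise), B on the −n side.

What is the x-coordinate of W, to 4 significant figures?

24.28

The slot axis is L1's direction at 45.7°, so u = (cos 45.7°, sin 45.7°) = (0.6984, 0.7157) and n = (−sin 45.7°, cos 45.7°) = (-0.7157, 0.6984). F is at the origin and H lies 52.8 along u from F, so H = 52.8·u = (36.88, 37.79). Tangency of A1 to both parallel lines with radius 17.6 puts Q and B at F ± 17.6·n: Q = (-12.60, 12.29), B = (12.60, -12.29). Equal radii place W and K the same way about H: W = H + 17.6·n = (24.28, 50.08), K = H − 17.6·n = (49.47, 25.50). So W.x = 24.28.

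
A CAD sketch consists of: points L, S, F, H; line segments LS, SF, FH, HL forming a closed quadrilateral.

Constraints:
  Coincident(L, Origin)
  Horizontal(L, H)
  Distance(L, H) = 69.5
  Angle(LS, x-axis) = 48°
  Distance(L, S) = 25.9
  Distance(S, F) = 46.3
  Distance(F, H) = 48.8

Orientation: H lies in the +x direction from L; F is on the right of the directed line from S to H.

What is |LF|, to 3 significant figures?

38.1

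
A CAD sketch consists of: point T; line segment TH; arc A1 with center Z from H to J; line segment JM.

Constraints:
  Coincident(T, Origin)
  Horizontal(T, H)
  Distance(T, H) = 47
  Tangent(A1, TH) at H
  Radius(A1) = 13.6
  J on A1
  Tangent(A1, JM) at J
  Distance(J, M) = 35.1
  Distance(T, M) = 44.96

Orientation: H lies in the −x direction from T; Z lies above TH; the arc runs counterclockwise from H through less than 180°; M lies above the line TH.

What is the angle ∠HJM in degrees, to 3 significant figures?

147°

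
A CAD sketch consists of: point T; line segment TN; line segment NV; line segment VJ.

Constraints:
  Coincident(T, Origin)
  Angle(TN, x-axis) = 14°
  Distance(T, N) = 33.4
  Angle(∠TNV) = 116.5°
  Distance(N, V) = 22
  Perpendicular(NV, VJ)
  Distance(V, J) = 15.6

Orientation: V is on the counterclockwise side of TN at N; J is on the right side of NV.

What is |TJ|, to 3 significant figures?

58.6

T is at the origin; TN runs at 14.0° with length 33.4, so N = 33.4·(cos 14.0°, sin 14.0°) = (32.4, 8.08). ∠TNV = 116.5°, so NV runs at 14.0° + (180° − 116.5°) = 77.5° from the x-axis; with |NV| = 22.0, V = N + 22.0·(cos 77.5°, sin 77.5°) = (37.2, 29.6). NV ⟂ VJ; with |VJ| = 15.6 on the right of NV, J = V + 15.6·(0.976, -0.216) = (52.4, 26.2). Then |TJ| = |J − T| = 58.6.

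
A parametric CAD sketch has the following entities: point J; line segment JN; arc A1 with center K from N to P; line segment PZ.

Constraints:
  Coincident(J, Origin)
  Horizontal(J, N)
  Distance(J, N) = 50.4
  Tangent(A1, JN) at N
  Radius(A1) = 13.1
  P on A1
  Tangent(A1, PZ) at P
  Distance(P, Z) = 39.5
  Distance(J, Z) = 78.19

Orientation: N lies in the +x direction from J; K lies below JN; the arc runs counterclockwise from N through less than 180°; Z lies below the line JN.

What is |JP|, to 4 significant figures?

43.06

Checks: |KP| = 13.10 ✓; ∠(KP, PZ) = 90.00° ✓; |PZ| = 39.50 ✓; |JZ| = 78.19 ✓.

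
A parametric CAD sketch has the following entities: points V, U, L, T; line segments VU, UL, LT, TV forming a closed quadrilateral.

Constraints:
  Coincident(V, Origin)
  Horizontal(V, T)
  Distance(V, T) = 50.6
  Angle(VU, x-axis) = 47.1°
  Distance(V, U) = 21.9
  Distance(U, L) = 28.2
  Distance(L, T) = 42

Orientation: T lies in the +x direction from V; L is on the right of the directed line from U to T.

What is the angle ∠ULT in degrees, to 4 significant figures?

64.28°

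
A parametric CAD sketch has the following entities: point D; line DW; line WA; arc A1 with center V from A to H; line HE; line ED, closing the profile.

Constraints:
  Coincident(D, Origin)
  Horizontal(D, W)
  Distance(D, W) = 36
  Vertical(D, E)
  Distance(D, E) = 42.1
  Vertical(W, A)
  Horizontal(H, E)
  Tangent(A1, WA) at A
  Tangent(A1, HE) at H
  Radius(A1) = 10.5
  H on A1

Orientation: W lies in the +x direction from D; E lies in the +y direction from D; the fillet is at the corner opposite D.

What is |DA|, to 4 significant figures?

47.90

D is at the origin; DW is horizontal with |DW| = 36.0 and W on the +x side, so W = (36.00, 0.000). DE is vertical with |DE| = 42.1 and E on the +y side, so E = (0.000, 42.10). The virtual corner opposite D is at (36.00, 42.10). A1 meets WA tangentially, so VA is at right angles to WA and tangency of A1 to HE means the radius VH is perpendicular to HE, with radius 10.5, so the center V sits 10.5 in from both sides at V = (25.50, 31.60). That places the tangent points at A = (36.00, 31.60) on WA and H = (25.50, 42.10) on HE. Then |DA| = |A − D| = 47.90.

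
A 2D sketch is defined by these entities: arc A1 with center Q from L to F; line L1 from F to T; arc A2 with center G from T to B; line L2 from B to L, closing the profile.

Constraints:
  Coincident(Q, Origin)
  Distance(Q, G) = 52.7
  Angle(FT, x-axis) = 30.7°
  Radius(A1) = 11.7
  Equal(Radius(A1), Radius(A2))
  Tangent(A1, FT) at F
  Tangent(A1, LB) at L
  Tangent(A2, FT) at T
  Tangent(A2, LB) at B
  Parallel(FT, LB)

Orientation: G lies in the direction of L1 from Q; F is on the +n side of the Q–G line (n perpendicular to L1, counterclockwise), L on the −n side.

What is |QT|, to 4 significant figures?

53.98

The slot axis is L1's direction at 30.7°, so u = (cos 30.7°, sin 30.7°) = (0.8599, 0.5105) and n = (−sin 30.7°, cos 30.7°) = (-0.5105, 0.8599). Q is at the origin and G lies 52.7 along u from Q, so G = 52.7·u = (45.31, 26.91). Tangency of A1 to both parallel lines with radius 11.7 puts F and L at Q ± 11.7·n: F = (-5.973, 10.06), L = (5.973, -10.06). Equal radii place T and B the same way about G: T = G + 11.7·n = (39.34, 36.97), B = G − 11.7·n = (51.29, 16.85). Then |QT| = |T − Q| = 53.98.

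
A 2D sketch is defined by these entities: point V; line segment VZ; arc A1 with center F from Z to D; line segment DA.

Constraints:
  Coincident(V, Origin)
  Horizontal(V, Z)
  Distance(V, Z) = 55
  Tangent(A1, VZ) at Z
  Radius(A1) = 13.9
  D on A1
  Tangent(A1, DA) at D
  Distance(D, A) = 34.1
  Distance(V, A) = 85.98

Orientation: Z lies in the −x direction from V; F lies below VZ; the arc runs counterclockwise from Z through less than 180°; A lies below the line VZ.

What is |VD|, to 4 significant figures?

69.94

Checks: |VZ| = 55.00 ✓; ∠(FZ, ZV) = 90.00° ✓; |FZ| = 13.90 ✓; |FD| = 13.90 ✓; ∠(FD, DA) = 90.00° ✓; |DA| = 34.10 ✓; |VA| = 85.98 ✓.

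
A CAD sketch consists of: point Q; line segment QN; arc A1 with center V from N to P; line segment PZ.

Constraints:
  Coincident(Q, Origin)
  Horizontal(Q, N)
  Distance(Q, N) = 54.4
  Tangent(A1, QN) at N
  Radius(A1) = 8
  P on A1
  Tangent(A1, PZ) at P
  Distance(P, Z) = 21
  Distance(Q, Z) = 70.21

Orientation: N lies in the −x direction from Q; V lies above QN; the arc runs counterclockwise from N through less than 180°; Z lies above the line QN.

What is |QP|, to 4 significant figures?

50.87

Q is at the origin; Q and N share the same y with |QN| = 54.4 and N on the −x side, so N = (-54.40, 0.000). A1 meets QN tangentially, so VN is at right angles to QN, so V = N + (0, 8) = (-54.40, 8.000). Since VP ⟂ PZ (tangency), |VZ| = √(8.0² + 21.0²) = 22.47 regardless of where P sits on A1. So Z lies on both circle(Q, 70.21) and circle(V, 22.47); the above-QN intersection is Z = (-64.31, 28.17). P is the foot of the tangent from Z: P = (-48.95, 13.85).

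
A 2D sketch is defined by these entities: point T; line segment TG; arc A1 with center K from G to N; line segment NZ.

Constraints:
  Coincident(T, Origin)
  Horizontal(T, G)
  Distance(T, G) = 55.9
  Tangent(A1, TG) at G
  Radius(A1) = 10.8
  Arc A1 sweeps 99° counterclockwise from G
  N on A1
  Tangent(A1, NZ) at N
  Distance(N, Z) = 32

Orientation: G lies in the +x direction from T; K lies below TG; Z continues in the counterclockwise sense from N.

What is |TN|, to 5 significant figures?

46.926

Tangency of A1 to TG means the radius KG is perpendicular to TG, so K = G + (0, -10.8) = (55.900, -10.800). On A1, G sits at bearing 90° from K; a 99° counterclockwise sweep puts N at bearing 189°, so N = K + 10.8·(cos 189°, sin 189°) = (45.233, -12.489). Then |TN| = |N − T| = 46.926.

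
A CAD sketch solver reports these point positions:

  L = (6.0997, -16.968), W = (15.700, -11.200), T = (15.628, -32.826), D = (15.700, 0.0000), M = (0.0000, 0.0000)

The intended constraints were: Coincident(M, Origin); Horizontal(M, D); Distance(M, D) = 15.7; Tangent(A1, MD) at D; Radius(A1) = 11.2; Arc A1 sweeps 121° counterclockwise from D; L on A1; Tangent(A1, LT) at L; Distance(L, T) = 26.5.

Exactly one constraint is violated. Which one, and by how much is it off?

Distance(L, T) = 26.5 — off by 8.00.

M = (0.00, 0.00) ✓; M.y = 0.00, D.y = 0.00 ✓; |MD| = 15.70 ✓; ∠(WD, DM) = 90.00° ✓; |WD| = 11.20 ✓; bearing(W→L) − bearing(W→D) = 121.0° ✓; |WL| = 11.20 ✓; ∠(WL, LT) = 90.00° ✓; |LT| = 18.50 ✗.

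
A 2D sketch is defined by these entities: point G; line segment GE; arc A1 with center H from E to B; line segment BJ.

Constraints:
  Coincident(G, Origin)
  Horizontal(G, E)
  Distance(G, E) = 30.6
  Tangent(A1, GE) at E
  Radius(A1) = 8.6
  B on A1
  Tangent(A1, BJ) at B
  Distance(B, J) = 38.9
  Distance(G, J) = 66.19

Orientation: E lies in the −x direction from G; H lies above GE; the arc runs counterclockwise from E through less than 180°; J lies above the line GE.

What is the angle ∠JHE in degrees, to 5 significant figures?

150.93°

Checks: |HB| = 8.600 ✓; ∠(HB, BJ) = 90.00° ✓; |BJ| = 38.90 ✓; |GJ| = 66.19 ✓.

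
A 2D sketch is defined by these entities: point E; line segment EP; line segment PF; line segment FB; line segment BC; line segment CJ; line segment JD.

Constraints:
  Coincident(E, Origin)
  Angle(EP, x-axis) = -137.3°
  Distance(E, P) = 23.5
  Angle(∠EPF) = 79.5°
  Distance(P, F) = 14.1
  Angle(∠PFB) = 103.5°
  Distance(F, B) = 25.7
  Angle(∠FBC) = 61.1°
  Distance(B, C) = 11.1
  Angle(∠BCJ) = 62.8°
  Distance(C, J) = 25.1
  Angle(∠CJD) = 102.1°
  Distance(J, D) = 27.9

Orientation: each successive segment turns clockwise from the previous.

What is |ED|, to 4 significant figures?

46.46

E is at the origin; EP runs at -137.3° with length 23.5, so P = (-17.27, -15.94). ∠EPF = 79.5° gives PF at 122.2° from the x-axis; with |PF| = 14.1, F = (-24.78, -4.005). ∠PFB = 103.5° gives FB at 45.70° from the x-axis; with |FB| = 25.7, B = (-6.835, 14.39). ∠FBC = 61.1° gives BC at -73.20° from the x-axis; with |BC| = 11.1, C = (-3.627, 3.762). ∠BCJ = 62.8° gives CJ at 169.6° from the x-axis; with |CJ| = 25.1, J = (-28.31, 8.293). ∠CJD = 102.1° gives JD at 91.70° from the x-axis; with |JD| = 27.9, D = (-29.14, 36.18). Then |ED| = |D − E| = 46.46.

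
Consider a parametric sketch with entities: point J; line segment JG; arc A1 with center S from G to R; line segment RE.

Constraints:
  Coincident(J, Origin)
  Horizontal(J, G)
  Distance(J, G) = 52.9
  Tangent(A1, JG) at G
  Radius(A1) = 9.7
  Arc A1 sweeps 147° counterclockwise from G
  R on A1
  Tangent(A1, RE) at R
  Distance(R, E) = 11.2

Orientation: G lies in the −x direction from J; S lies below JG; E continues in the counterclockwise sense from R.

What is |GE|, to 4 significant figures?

24.29

J is at the origin; JG is horizontal with |JG| = 52.9 and G on the −x side, so G = (-52.90, 0.000). Tangency of A1 to JG means the radius SG is perpendicular to JG, so S = G + (0, -9.7) = (-52.90, -9.700). On A1, G sits at bearing 90° from S; a 147° counterclockwise sweep puts R at bearing 237°, so R = S + 9.7·(cos 237°, sin 237°) = (-58.18, -17.84). Since A1 is tangent to RE there, SR ⟂ RE, so RE runs along (−sin 237°, cos 237°); with |RE| = 11.2, E = (-48.79, -23.94). Then |GE| = |E − G| = 24.29.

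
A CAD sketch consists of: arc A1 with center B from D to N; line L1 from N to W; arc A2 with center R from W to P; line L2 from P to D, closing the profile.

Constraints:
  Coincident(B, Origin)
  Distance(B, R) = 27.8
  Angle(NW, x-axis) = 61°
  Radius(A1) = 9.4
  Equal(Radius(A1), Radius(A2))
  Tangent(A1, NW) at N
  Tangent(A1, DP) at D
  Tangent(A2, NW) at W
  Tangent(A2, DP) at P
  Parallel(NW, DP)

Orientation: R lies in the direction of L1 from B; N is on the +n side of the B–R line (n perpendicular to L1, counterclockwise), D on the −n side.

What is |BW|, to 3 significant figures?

29.3

The slot axis is L1's direction at 61.0°, so u = (cos 61.0°, sin 61.0°) = (0.485, 0.875) and n = (−sin 61.0°, cos 61.0°) = (-0.875, 0.485). B is at the origin and R lies 27.8 along u from B, so R = 27.8·u = (13.5, 24.3). Tangency of A1 to both parallel lines with radius 9.4 puts N and D at B ± 9.4·n: N = (-8.22, 4.56), D = (8.22, -4.56). Equal radii place W and P the same way about R: W = R + 9.4·n = (5.26, 28.9), P = R − 9.4·n = (21.7, 19.8). Then |BW| = |W − B| = 29.3.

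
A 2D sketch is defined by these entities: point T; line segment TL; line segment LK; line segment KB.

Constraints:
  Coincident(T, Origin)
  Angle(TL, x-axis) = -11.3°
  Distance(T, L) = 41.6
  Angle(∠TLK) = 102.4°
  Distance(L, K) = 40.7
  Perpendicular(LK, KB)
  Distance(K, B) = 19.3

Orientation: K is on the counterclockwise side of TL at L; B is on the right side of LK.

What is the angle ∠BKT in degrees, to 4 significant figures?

129.3°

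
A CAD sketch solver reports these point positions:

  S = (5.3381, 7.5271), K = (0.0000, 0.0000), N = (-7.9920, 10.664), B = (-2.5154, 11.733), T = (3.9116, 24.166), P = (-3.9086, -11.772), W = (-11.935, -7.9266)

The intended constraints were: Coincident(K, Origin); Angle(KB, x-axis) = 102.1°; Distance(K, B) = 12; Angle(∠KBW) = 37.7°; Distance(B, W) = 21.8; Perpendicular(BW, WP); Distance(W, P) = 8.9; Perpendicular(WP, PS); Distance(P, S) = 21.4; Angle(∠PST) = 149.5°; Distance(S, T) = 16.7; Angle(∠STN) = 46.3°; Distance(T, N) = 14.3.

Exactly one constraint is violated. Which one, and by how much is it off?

Distance(T, N) = 14.3 — off by 3.70.

K = (0.00, 0.00) ✓; KB at 102.1° ✓; |KB| = 12.00 ✓; ∠KBW = 37.70° ✓; |BW| = 21.80 ✓; ∠(BW, WP) = 90.00° ✓; |WP| = 8.900 ✓; ∠(WP, PS) = 90.00° ✓; |PS| = 21.40 ✓; ∠PST = 149.5° ✓; |ST| = 16.70 ✓; ∠STN = 46.30° ✓; |TN| = 18.00 ✗.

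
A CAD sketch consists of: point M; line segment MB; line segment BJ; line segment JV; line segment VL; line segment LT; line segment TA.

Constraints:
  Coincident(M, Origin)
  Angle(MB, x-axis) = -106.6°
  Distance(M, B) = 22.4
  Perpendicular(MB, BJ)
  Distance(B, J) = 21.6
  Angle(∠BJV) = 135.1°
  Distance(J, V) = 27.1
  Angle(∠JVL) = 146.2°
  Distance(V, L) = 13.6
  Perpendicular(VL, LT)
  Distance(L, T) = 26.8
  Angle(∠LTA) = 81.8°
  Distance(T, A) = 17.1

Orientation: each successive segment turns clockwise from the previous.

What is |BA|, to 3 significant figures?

26.3

M is at the origin; MB runs at -106.6° with length 22.4, so B = (-6.40, -21.5). MB ⟂ BJ, so BJ runs at 163°; with |BJ| = 21.6, J = (-27.1, -15.3). ∠BJV = 135.1° gives JV at 118° from the x-axis; with |JV| = 27.1, V = (-40.0, 8.52). ∠JVL = 146.2° gives VL at 84.7° from the x-axis; with |VL| = 13.6, L = (-38.8, 22.1). VL ⟂ LT, so LT runs at -5.30°; with |LT| = 26.8, T = (-12.1, 19.6). ∠LTA = 81.8° gives TA at -104° from the x-axis; with |TA| = 17.1, A = (-16.1, 2.96). Then |BA| = |A − B| = 26.3.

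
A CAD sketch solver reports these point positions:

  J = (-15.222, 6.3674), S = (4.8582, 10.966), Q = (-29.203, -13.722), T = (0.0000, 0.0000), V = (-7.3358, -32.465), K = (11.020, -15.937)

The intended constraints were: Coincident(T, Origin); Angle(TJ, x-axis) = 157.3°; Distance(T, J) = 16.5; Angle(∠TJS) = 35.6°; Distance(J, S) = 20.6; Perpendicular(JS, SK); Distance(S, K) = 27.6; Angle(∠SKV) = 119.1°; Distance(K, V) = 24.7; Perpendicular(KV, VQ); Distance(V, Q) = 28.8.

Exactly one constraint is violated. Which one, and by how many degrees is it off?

Perpendicular(KV, VQ) — off by 7.40°.

T = (0.00, 0.00) ✓; TJ at 157.3° ✓; |TJ| = 16.50 ✓; ∠TJS = 35.60° ✓; |JS| = 20.60 ✓; ∠(JS, SK) = 90.00° ✓; |SK| = 27.60 ✓; ∠SKV = 119.1° ✓; |KV| = 24.70 ✓; ∠(KV, VQ) = 82.60° ✗; |VQ| = 28.80 ✓.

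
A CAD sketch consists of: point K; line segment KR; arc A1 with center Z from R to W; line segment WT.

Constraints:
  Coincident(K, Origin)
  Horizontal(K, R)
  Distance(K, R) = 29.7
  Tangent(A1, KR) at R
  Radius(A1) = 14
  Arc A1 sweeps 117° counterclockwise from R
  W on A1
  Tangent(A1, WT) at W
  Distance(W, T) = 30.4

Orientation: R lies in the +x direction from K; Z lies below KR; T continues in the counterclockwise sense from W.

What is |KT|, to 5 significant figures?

56.688

K is at the origin; K and R share the same y with |KR| = 29.7 and R on the +x side, so R = (29.700, 0.0000). The tangent condition forces ZR to be normal to KR, so Z = R + (0, -14) = (29.700, -14.000). On A1, R sits at bearing 90° from Z; a 117° counterclockwise sweep puts W at bearing 207°, so W = Z + 14.0·(cos 207°, sin 207°) = (17.226, -20.356). Tangency of A1 to WT means the radius ZW is perpendicular to WT, so WT runs along (−sin 207°, cos 207°); with |WT| = 30.4, T = (31.027, -47.442). Then |KT| = |T − K| = 56.688.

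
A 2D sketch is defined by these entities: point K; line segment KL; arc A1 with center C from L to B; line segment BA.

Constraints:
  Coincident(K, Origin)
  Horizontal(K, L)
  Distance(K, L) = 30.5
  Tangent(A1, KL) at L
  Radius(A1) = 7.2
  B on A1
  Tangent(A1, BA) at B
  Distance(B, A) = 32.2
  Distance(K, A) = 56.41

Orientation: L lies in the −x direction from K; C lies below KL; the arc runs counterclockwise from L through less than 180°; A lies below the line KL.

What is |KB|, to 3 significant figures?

38.2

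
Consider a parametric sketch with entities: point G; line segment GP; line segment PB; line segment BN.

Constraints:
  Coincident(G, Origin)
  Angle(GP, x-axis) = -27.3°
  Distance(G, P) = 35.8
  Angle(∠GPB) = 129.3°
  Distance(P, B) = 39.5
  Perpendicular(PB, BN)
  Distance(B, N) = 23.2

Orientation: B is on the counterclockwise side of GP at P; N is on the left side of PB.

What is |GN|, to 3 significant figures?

62.3

G is at the origin; GP runs at -27.3° with length 35.8, so P = 35.8·(cos -27.3°, sin -27.3°) = (31.8, -16.4). ∠GPB = 129.3°, so PB runs at -27.3° + (180° − 129.3°) = 23.4° from the x-axis; with |PB| = 39.5, B = P + 39.5·(cos 23.4°, sin 23.4°) = (68.1, -0.732). PB ⟂ BN; with |BN| = 23.2 on the left of PB, N = B + 23.2·(-0.397, 0.918) = (58.8, 20.6). Then |GN| = |N − G| = 62.3.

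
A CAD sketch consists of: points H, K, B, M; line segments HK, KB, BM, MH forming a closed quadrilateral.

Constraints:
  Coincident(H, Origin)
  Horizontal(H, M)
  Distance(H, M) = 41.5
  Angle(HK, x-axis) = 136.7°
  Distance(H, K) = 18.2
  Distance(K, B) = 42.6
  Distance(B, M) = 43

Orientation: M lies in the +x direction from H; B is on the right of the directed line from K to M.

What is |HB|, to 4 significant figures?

26.05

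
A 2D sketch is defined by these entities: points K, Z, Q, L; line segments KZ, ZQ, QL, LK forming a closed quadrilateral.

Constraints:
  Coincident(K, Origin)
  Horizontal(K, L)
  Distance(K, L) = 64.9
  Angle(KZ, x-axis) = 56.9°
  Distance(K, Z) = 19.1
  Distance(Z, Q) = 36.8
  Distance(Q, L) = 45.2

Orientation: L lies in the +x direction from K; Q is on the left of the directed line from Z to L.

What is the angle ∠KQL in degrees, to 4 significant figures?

79.99°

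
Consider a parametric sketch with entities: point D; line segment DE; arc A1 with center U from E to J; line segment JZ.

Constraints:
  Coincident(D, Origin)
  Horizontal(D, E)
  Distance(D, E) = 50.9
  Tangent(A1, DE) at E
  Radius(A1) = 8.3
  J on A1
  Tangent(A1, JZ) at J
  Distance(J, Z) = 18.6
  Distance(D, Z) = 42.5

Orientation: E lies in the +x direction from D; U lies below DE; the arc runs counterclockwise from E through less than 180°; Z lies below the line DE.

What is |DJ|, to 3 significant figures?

43.5

Checks: |UJ| = 8.300 ✓; ∠(UJ, JZ) = 90.00° ✓; |JZ| = 18.60 ✓; |DZ| = 42.50 ✓.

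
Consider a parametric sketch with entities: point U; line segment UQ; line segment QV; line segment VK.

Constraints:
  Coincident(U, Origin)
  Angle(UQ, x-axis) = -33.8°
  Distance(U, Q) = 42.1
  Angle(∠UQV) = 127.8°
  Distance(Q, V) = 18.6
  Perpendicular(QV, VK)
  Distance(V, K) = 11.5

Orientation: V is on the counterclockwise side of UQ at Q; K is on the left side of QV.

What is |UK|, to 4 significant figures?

49.45

U is at the origin; UQ runs at -33.8° with length 42.1, so Q = 42.1·(cos -33.8°, sin -33.8°) = (34.98, -23.42). ∠UQV = 127.8°, so QV runs at -33.8° + (180° − 127.8°) = 18.40° from the x-axis; with |QV| = 18.6, V = Q + 18.6·(cos 18.40°, sin 18.40°) = (52.63, -17.55). QV ⟂ VK; with |VK| = 11.5 on the left of QV, K = V + 11.5·(-0.3156, 0.9489) = (49.00, -6.637). Then |UK| = |K − U| = 49.45.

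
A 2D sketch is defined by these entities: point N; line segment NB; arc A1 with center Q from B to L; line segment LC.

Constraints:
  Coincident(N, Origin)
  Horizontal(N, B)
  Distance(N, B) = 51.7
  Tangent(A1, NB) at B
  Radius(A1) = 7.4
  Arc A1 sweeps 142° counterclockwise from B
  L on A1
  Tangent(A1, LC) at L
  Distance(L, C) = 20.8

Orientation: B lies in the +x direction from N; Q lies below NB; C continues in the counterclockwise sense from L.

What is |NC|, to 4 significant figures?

68.66

On A1, B sits at bearing 90° from Q; a 142° counterclockwise sweep puts L at bearing 232°, so L = Q + 7.4·(cos 232°, sin 232°) = (47.14, -13.23). Since A1 is tangent to LC there, QL ⟂ LC, so LC runs along (−sin 232°, cos 232°); with |LC| = 20.8, C = (63.53, -26.04). Then |NC| = |C − N| = 68.66.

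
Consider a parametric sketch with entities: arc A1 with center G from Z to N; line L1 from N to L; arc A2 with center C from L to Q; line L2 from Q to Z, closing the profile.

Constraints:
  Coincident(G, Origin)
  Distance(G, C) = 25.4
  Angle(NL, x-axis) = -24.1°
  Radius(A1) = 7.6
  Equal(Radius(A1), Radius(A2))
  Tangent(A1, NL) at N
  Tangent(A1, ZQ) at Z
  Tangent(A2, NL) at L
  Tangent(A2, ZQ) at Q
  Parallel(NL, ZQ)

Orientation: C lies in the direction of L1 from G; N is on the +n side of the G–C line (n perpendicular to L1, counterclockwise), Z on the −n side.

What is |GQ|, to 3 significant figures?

26.5

The slot axis is L1's direction at -24.1°, so u = (cos -24.1°, sin -24.1°) = (0.913, -0.408) and n = (−sin -24.1°, cos -24.1°) = (0.408, 0.913). G is at the origin and C lies 25.4 along u from G, so C = 25.4·u = (23.2, -10.4). Tangency of A1 to both parallel lines with radius 7.6 puts N and Z at G ± 7.6·n: N = (3.10, 6.94), Z = (-3.10, -6.94). Equal radii place L and Q the same way about C: L = C + 7.6·n = (26.3, -3.43), Q = C − 7.6·n = (20.1, -17.3). Then |GQ| = |Q − G| = 26.5.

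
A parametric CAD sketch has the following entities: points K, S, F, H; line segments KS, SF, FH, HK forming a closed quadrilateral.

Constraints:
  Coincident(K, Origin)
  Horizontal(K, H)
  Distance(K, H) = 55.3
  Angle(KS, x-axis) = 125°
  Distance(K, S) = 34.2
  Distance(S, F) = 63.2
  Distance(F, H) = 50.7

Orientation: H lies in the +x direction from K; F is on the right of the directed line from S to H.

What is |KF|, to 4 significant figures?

29.26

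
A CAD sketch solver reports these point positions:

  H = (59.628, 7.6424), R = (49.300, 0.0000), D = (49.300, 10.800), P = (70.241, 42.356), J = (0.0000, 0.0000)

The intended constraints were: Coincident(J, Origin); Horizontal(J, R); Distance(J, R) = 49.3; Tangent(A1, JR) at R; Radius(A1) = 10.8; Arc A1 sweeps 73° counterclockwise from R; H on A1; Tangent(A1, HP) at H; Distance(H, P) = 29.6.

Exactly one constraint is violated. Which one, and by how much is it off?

Distance(H, P) = 29.6 — off by 6.70.

J = (0.00, 0.00) ✓; J.y = 0.00, R.y = 0.00 ✓; |JR| = 49.30 ✓; ∠(DR, RJ) = 90.00° ✓; |DR| = 10.80 ✓; bearing(D→H) − bearing(D→R) = 73.00° ✓; |DH| = 10.80 ✓; ∠(DH, HP) = 90.00° ✓; |HP| = 36.30 ✗.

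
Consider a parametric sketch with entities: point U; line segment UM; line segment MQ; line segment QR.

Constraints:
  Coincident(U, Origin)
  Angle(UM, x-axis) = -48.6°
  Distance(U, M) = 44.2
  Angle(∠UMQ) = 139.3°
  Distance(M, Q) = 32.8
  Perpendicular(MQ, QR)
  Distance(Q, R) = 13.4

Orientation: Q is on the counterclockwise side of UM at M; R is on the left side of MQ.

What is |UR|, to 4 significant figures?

68.08

∠UMQ = 139.3°, so MQ runs at -48.6° + (180° − 139.3°) = -7.900° from the x-axis; with |MQ| = 32.8, Q = M + 32.8·(cos -7.900°, sin -7.900°) = (61.72, -37.66). The perpendicularity gives QR at right angles to MQ; with |QR| = 13.4 on the left of MQ, R = Q + 13.4·(0.1374, 0.9905) = (63.56, -24.39). Then |UR| = |R − U| = 68.08.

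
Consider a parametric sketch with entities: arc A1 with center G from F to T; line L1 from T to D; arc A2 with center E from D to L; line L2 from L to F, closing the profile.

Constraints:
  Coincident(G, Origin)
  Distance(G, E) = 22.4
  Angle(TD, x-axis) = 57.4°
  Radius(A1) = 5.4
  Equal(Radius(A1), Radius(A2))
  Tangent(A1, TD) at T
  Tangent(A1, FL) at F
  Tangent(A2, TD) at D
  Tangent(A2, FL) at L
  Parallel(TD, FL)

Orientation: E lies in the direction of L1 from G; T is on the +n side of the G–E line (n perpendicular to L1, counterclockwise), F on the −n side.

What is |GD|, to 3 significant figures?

23.0

The slot axis is L1's direction at 57.4°, so u = (cos 57.4°, sin 57.4°) = (0.539, 0.842) and n = (−sin 57.4°, cos 57.4°) = (-0.842, 0.539). G is at the origin and E lies 22.4 along u from G, so E = 22.4·u = (12.1, 18.9). Tangency of A1 to both parallel lines with radius 5.4 puts T and F at G ± 5.4·n: T = (-4.55, 2.91), F = (4.55, -2.91). Equal radii place D and L the same way about E: D = E + 5.4·n = (7.52, 21.8), L = E − 5.4·n = (16.6, 16.0). Then |GD| = |D − G| = 23.0.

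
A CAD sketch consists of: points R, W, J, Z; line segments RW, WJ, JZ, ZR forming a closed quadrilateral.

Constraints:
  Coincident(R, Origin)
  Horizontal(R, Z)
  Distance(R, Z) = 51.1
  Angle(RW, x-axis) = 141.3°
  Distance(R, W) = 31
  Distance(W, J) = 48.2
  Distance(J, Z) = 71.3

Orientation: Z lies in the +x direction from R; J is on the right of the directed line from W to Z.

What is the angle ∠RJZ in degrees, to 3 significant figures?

39.4°

R is at the origin; RZ is horizontal with |RZ| = 51.1 and Z in +x, so Z = (51.1, 0). RW runs at 141.3° with |RW| = 31.0, so W = (-24.2, 19.4). J is determined by |WJ| = 48.2 and |JZ| = 71.3 together: it lies at the intersection of circle(W, 48.2) and circle(Z, 71.3). With |WZ| = 77.7, the foot of the radical line on WZ is 21.1 from W and the perpendicular offset is √(48.2² − 21.1²) = 43.3. Taking the right-of-WZ solution: J = (-14.5, -27.8).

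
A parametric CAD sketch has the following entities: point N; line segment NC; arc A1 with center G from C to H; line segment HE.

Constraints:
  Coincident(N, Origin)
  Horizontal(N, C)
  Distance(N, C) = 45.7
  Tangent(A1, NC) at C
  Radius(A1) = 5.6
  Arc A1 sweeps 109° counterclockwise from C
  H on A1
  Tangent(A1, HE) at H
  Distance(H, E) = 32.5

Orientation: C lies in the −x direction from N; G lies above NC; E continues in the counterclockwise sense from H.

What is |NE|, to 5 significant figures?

63.680

N is at the origin; N and C share the same y with |NC| = 45.7 and C on the −x side, so C = (-45.700, 0.0000). Tangency of A1 to NC means the radius GC is perpendicular to NC, so G = C + (0, 5.6) = (-45.700, 5.6000). On A1, C sits at bearing -90° from G; a 109° counterclockwise sweep puts H at bearing 19°, so H = G + 5.6·(cos 19°, sin 19°) = (-40.405, 7.4232). Since A1 is tangent to HE there, GH ⟂ HE, so HE runs along (−sin 19°, cos 19°); with |HE| = 32.5, E = (-50.986, 38.153). Then |NE| = |E − N| = 63.680.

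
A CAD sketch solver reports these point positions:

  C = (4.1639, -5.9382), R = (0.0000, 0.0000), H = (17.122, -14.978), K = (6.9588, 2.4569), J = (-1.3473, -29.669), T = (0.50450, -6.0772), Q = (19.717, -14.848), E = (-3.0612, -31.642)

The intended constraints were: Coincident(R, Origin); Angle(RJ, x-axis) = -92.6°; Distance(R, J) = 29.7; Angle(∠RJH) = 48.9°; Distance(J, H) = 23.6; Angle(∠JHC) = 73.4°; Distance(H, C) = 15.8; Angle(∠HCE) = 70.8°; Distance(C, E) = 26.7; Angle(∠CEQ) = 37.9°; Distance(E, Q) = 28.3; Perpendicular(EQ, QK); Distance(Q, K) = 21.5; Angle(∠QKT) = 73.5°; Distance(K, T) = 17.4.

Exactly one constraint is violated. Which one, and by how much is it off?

Distance(K, T) = 17.4 — off by 6.70.

R = (0.00, 0.00) ✓; RJ at -92.60° ✓; |RJ| = 29.70 ✓; ∠RJH = 48.90° ✓; |JH| = 23.60 ✓; ∠JHC = 73.40° ✓; |HC| = 15.80 ✓; ∠HCE = 70.80° ✓; |CE| = 26.70 ✓; ∠CEQ = 37.90° ✓; |EQ| = 28.30 ✓; ∠(EQ, QK) = 90.00° ✓; |QK| = 21.50 ✓; ∠QKT = 73.50° ✓; |KT| = 10.70 ✗.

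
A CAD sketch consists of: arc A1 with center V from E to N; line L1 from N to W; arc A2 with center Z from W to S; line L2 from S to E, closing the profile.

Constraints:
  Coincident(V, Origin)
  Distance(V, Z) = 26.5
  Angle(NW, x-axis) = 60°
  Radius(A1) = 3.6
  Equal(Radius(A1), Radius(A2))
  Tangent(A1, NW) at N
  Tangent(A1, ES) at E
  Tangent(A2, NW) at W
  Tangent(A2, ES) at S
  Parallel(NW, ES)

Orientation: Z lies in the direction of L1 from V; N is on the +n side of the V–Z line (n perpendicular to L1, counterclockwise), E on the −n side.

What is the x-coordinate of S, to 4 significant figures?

16.37

The slot axis is L1's direction at 60.0°, so u = (cos 60.0°, sin 60.0°) = (0.5000, 0.8660) and n = (−sin 60.0°, cos 60.0°) = (-0.8660, 0.5000). V is at the origin and Z lies 26.5 along u from V, so Z = 26.5·u = (13.25, 22.95). Tangency of A1 to both parallel lines with radius 3.6 puts N and E at V ± 3.6·n: N = (-3.118, 1.800), E = (3.118, -1.800). Equal radii place W and S the same way about Z: W = Z + 3.6·n = (10.13, 24.75), S = Z − 3.6·n = (16.37, 21.15). So S.x = 16.37.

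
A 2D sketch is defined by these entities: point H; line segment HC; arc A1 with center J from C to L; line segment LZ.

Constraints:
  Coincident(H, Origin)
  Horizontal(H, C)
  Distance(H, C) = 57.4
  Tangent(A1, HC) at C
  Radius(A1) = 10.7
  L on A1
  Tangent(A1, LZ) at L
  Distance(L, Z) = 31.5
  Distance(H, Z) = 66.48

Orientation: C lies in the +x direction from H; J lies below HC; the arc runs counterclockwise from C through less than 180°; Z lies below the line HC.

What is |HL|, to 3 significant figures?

48.3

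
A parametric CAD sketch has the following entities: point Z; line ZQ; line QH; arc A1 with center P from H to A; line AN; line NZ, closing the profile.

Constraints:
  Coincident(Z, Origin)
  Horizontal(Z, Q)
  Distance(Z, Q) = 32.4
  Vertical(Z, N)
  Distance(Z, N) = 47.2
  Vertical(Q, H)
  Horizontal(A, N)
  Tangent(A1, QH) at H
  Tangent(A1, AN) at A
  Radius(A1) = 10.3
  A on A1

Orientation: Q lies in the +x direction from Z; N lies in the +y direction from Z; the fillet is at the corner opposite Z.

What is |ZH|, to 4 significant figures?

49.11

Z is at the origin; Z and Q share the same y with |ZQ| = 32.4 and Q on the +x side, so Q = (32.40, 0.000). Z and N share the same x with |ZN| = 47.2 and N on the +y side, so N = (0.000, 47.20). The virtual corner opposite Z is at (32.40, 47.20). Tangency of A1 to QH means the radius PH is perpendicular to QH and A1 meets AN tangentially, so PA is at right angles to AN, with radius 10.3, so the center P sits 10.3 in from both sides at P = (22.10, 36.90). That places the tangent points at H = (32.40, 36.90) on QH and A = (22.10, 47.20) on AN. Then |ZH| = |H − Z| = 49.11.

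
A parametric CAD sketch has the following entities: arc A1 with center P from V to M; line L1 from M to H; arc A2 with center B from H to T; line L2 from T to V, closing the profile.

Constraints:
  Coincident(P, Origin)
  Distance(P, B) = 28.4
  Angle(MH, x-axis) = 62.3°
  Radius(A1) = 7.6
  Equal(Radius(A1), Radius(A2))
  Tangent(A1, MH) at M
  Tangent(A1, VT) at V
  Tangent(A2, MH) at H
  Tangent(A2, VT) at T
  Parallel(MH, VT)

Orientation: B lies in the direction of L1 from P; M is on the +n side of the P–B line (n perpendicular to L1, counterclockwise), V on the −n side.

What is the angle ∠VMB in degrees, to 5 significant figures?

75.018°

P is at the origin and B lies 28.4 along u from P, so B = 28.4·u = (13.202, 25.145). Tangency of A1 to both parallel lines with radius 7.6 puts M and V at P ± 7.6·n: M = (-6.7290, 3.5328), V = (6.7290, -3.5328). Then cos ∠VMB = MV·MB / (|MV||MB|), giving 75.018°.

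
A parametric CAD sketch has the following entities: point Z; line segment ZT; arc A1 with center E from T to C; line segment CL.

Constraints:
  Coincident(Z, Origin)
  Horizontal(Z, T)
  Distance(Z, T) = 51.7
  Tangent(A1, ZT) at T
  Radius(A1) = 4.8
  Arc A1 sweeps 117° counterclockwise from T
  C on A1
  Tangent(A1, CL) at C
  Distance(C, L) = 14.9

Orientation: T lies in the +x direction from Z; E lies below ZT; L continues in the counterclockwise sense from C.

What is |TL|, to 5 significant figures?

20.407

Z is at the origin; Z and T share the same y with |ZT| = 51.7 and T on the +x side, so T = (51.700, 0.0000). Tangency of A1 to ZT means the radius ET is perpendicular to ZT, so E = T + (0, -4.8) = (51.700, -4.8000). On A1, T sits at bearing 90° from E; a 117° counterclockwise sweep puts C at bearing 207°, so C = E + 4.8·(cos 207°, sin 207°) = (47.423, -6.9792). The tangent condition forces EC to be normal to CL, so CL runs along (−sin 207°, cos 207°); with |CL| = 14.9, L = (54.188, -20.255). Then |TL| = |L − T| = 20.407.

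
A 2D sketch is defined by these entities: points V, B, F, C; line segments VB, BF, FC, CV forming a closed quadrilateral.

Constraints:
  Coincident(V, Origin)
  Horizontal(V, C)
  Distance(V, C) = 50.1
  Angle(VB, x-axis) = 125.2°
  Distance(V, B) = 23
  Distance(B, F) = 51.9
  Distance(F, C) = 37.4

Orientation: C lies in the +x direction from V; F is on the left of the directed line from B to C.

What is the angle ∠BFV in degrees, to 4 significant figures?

25.99°

V is at the origin; V and C share the same y with |VC| = 50.1 and C in +x, so C = (50.1, 0). VB runs at 125.2° with |VB| = 23.0, so B = (-13.26, 18.79). F is determined by |BF| = 51.9 and |FC| = 37.4 together: it lies at the intersection of circle(B, 51.9) and circle(C, 37.4). With |BC| = 66.09, the foot of the radical line on BC is 42.84 from B and the perpendicular offset is √(51.9² − 42.84²) = 29.30. Taking the left-of-BC solution: F = (36.15, 34.70).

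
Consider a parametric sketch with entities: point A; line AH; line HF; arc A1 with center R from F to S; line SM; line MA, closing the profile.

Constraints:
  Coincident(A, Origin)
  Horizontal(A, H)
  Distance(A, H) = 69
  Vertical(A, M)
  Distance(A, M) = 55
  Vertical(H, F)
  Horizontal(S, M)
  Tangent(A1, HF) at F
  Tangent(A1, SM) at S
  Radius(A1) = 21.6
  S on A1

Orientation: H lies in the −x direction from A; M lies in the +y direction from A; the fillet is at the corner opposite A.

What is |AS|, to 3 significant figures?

72.6

A is at the origin; AH is horizontal with |AH| = 69.0 and H on the −x side, so H = (-69.0, 0.00). AM is vertical with |AM| = 55.0 and M on the +y side, so M = (0.00, 55.0). The virtual corner opposite A is at (-69.0, 55.0). A1 meets HF tangentially, so RF is at right angles to HF and the tangent condition forces RS to be normal to SM, with radius 21.6, so the center R sits 21.6 in from both sides at R = (-47.4, 33.4). That places the tangent points at F = (-69.0, 33.4) on HF and S = (-47.4, 55.0) on SM. Then |AS| = |S − A| = 72.6.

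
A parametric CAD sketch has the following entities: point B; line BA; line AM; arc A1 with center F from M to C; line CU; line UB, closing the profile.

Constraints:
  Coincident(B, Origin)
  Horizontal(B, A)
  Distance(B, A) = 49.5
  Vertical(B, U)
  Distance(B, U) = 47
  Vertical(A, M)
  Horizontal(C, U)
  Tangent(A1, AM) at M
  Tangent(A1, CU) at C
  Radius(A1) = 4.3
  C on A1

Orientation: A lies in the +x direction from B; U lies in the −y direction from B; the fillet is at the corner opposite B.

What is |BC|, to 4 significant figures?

65.21

B is at the origin; B and A share the same y with |BA| = 49.5 and A on the +x side, so A = (49.50, 0.000). B and U share the same x with |BU| = 47.0 and U on the −y side, so U = (0.000, -47.00). The virtual corner opposite B is at (49.50, -47.00). Tangency of A1 to AM means the radius FM is perpendicular to AM and A1 meets CU tangentially, so FC is at right angles to CU, with radius 4.3, so the center F sits 4.3 in from both sides at F = (45.20, -42.70). That places the tangent points at M = (49.50, -42.70) on AM and C = (45.20, -47.00) on CU. Then |BC| = |C − B| = 65.21.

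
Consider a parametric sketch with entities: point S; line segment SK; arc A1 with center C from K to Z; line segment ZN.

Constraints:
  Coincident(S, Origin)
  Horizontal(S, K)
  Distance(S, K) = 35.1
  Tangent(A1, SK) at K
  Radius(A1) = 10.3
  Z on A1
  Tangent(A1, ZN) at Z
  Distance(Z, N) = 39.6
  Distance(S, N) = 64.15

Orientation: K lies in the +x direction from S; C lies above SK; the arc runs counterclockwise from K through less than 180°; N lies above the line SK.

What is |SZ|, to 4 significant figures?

46.82

Checks: |CZ| = 10.30 ✓; ∠(CZ, ZN) = 90.00° ✓; |ZN| = 39.60 ✓; |SN| = 64.15 ✓.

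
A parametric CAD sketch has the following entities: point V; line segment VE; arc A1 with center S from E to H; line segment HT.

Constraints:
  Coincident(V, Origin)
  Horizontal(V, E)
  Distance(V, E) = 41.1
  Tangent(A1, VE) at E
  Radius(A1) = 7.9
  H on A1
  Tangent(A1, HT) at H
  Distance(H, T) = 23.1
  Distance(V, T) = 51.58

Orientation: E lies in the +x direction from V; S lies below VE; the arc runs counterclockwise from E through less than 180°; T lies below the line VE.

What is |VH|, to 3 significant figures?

35.0

Checks: V.y = 0.00, E.y = 0.00 ✓; ∠(SE, EV) = 90.00° ✓; |SH| = 7.900 ✓; ∠(SH, HT) = 90.00° ✓; |HT| = 23.10 ✓; |VT| = 51.58 ✓.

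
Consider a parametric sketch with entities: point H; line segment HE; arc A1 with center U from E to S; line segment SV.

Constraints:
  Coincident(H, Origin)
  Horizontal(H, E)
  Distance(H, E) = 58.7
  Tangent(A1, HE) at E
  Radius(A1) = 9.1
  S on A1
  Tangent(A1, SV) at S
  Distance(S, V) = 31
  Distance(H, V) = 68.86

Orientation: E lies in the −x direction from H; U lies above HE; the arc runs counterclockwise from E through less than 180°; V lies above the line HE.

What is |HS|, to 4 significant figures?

50.88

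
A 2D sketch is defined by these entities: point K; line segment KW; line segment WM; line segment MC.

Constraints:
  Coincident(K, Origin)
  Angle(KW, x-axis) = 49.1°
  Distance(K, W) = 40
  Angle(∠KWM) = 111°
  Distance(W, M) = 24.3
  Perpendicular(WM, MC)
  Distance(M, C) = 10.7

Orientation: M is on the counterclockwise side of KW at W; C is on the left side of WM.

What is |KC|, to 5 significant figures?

46.931

K is at the origin; KW runs at 49.1° with length 40.0, so W = 40.0·(cos 49.1°, sin 49.1°) = (26.190, 30.234). ∠KWM = 111.0°, so WM runs at 49.1° + (180° − 111.0°) = 118.10° from the x-axis; with |WM| = 24.3, M = W + 24.3·(cos 118.10°, sin 118.10°) = (14.744, 51.670). WM is perpendicular to MC; with |MC| = 10.7 on the left of WM, C = M + 10.7·(-0.88213, -0.47101) = (5.3053, 46.630). Then |KC| = |C − K| = 46.931.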